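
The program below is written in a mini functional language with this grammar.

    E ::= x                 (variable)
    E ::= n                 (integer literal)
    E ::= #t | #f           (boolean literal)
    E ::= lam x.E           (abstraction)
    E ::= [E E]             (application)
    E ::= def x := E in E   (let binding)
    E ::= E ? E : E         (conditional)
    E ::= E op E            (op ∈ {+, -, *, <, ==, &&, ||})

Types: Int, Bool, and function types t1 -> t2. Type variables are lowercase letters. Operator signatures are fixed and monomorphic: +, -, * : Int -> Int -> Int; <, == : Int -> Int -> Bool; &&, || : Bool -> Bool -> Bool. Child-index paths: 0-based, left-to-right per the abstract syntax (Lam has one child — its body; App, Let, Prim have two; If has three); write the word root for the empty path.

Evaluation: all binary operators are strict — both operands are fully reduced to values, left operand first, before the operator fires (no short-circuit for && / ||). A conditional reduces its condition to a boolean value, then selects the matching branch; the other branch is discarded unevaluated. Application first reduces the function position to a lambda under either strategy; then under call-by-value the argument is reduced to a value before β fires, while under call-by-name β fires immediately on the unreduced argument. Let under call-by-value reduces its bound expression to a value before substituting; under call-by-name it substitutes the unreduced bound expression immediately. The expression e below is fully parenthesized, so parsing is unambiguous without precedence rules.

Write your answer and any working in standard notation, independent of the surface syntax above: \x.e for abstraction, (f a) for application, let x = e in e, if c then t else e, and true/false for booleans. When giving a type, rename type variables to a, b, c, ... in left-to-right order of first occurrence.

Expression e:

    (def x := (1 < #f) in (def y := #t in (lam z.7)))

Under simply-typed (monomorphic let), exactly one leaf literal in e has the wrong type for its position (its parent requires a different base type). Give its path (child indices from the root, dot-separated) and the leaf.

Trace:
  unify Int ~ Int
  unify Bool ~ Int
  FAIL: mismatch Bool ~ Int

Answer: 0.1 : false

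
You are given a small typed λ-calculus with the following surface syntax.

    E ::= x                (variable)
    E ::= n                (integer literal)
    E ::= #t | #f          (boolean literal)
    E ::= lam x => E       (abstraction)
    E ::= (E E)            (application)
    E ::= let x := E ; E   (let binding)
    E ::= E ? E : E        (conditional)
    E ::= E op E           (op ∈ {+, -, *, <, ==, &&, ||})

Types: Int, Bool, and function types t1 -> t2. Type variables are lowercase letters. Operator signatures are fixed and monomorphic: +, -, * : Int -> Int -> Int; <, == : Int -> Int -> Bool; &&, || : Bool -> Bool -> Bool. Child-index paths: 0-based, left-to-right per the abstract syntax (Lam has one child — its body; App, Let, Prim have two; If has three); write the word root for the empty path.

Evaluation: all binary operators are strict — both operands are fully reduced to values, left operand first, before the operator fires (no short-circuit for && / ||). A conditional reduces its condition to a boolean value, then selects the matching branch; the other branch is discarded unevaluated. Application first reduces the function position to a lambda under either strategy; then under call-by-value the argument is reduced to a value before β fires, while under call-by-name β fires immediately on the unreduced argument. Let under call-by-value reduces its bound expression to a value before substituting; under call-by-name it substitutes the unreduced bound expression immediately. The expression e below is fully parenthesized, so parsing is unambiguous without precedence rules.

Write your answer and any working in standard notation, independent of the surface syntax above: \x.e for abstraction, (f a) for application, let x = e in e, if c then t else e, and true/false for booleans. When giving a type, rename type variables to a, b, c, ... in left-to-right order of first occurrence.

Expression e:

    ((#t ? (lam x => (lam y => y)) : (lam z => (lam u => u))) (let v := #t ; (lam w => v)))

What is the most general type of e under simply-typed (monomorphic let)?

Derivation:
  unify Bool ~ Bool
y : b
\y._ : b -> b
\x._ : a -> b -> b
u : d
\u._ : d -> d
\z._ : c -> d -> d
  unify a -> b -> b ~ c -> d -> d
  unify a ~ c
  unify b -> b ~ d -> d
  unify b ~ d
  unify d ~ d
let v : Bool
v : Bool
\w._ : e -> Bool
  unify c -> d -> d ~ (e -> Bool) -> f
  unify c ~ e -> Bool
  unify d -> d ~ f
_ _ : d -> d

Answer: a -> a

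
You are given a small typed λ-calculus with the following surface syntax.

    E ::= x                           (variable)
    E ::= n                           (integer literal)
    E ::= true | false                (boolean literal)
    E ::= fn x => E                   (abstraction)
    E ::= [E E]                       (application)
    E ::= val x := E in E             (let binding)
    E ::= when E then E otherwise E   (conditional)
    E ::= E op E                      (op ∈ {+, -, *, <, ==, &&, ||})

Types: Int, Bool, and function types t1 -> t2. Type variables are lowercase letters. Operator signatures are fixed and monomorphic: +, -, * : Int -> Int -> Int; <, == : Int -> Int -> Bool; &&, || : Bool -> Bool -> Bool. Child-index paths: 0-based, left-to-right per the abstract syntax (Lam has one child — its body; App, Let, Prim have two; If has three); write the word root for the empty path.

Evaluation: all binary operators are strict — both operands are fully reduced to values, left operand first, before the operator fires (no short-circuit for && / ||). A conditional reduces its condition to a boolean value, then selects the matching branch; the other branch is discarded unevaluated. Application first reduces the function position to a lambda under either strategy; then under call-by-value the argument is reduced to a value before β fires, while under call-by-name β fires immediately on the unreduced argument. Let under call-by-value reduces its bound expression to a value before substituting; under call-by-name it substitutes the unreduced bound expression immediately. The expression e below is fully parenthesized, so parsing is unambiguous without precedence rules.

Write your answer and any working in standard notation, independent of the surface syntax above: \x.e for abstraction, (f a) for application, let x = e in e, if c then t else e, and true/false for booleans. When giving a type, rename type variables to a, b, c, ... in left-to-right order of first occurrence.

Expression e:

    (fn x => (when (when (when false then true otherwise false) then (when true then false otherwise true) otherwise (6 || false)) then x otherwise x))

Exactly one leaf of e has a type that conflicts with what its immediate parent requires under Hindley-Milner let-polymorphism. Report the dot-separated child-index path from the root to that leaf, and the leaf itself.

Working:
  unify Bool ~ Bool
  unify Bool ~ Bool
  unify Bool ~ Bool
  unify Bool ~ Bool
  unify Bool ~ Bool
  unify Int ~ Bool
  FAIL: mismatch Int ~ Bool

Answer: 0.0.2.0 : 6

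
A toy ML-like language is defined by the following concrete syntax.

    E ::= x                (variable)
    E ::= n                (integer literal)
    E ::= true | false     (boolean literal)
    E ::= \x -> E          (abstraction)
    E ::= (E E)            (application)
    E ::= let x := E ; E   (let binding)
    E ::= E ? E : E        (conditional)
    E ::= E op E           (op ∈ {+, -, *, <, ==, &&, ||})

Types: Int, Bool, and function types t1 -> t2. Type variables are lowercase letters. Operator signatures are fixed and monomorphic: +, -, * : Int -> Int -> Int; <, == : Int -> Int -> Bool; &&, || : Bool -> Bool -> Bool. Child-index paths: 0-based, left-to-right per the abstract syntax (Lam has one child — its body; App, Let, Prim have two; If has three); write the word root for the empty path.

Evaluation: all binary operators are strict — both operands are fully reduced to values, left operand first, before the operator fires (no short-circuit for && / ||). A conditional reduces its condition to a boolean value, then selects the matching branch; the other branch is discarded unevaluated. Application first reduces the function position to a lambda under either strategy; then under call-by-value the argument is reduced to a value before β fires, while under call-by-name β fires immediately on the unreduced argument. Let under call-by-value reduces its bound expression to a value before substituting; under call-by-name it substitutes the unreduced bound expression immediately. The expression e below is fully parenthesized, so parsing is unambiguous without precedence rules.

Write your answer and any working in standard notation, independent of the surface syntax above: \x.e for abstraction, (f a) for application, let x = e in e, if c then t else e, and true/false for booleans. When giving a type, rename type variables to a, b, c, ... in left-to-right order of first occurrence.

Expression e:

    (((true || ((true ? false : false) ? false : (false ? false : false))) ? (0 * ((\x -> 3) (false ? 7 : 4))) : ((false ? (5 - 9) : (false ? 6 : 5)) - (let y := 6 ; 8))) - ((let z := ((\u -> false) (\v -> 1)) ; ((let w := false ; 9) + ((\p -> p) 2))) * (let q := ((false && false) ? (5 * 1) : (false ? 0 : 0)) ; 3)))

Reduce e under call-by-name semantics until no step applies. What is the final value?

Trace:
step 0: ((if (true || (if (if true then false else false) then false else (if false then false else false))) then (0 * ((\x.3) (if false then 7 else 4))) else ((if false then (5 - 9) else (if false then 6 else 5)) - (let y = 6 in 8))) - ((let z = ((\u.false) (\v.1)) in ((let w = false in 9) + ((\p.p) 2))) * (let q = (if (false && false) then (5 * 1) else (if false then 0 else 0)) in 3)))
step 1: [if@0.0.1.0] ((if (true || (if false then false else (if false then false else false))) then (0 * ((\x.3) (if false then 7 else 4))) else ((if false then (5 - 9) else (if false then 6 else 5)) - (let y = 6 in 8))) - ((let z = ((\u.false) (\v.1)) in ((let w = false in 9) + ((\p.p) 2))) * (let q = (if (false && false) then (5 * 1) else (if false then 0 else 0)) in 3)))
step 2: [if@0.0.1] ((if (true || (if false then false else false)) then (0 * ((\x.3) (if false then 7 else 4))) else ((if false then (5 - 9) else (if false then 6 else 5)) - (let y = 6 in 8))) - ((let z = ((\u.false) (\v.1)) in ((let w = false in 9) + ((\p.p) 2))) * (let q = (if (false && false) then (5 * 1) else (if false then 0 else 0)) in 3)))
step 3: [if@0.0.1] ((if (true || false) then (0 * ((\x.3) (if false then 7 else 4))) else ((if false then (5 - 9) else (if false then 6 else 5)) - (let y = 6 in 8))) - ((let z = ((\u.false) (\v.1)) in ((let w = false in 9) + ((\p.p) 2))) * (let q = (if (false && false) then (5 * 1) else (if false then 0 else 0)) in 3)))
step 4: [delta@0.0] ((if true then (0 * ((\x.3) (if false then 7 else 4))) else ((if false then (5 - 9) else (if false then 6 else 5)) - (let y = 6 in 8))) - ((let z = ((\u.false) (\v.1)) in ((let w = false in 9) + ((\p.p) 2))) * (let q = (if (false && false) then (5 * 1) else (if false then 0 else 0)) in 3)))
step 5: [if@0] ((0 * ((\x.3) (if false then 7 else 4))) - ((let z = ((\u.false) (\v.1)) in ((let w = false in 9) + ((\p.p) 2))) * (let q = (if (false && false) then (5 * 1) else (if false then 0 else 0)) in 3)))
step 6: [beta@0.1] ((0 * 3) - ((let z = ((\u.false) (\v.1)) in ((let w = false in 9) + ((\p.p) 2))) * (let q = (if (false && false) then (5 * 1) else (if false then 0 else 0)) in 3)))
step 7: [delta@0] (0 - ((let z = ((\u.false) (\v.1)) in ((let w = false in 9) + ((\p.p) 2))) * (let q = (if (false && false) then (5 * 1) else (if false then 0 else 0)) in 3)))
step 8: [let@1.0] (0 - (((let w = false in 9) + ((\p.p) 2)) * (let q = (if (false && false) then (5 * 1) else (if false then 0 else 0)) in 3)))
step 9: [let@1.0.0] (0 - ((9 + ((\p.p) 2)) * (let q = (if (false && false) then (5 * 1) else (if false then 0 else 0)) in 3)))
step 10: [beta@1.0.1] (0 - ((9 + 2) * (let q = (if (false && false) then (5 * 1) else (if false then 0 else 0)) in 3)))
step 11: [delta@1.0] (0 - (11 * (let q = (if (false && false) then (5 * 1) else (if false then 0 else 0)) in 3)))
step 12: [let@1.1] (0 - (11 * 3))
step 13: [delta@1] (0 - 33)
step 14: [delta@root] -33

Answer: -33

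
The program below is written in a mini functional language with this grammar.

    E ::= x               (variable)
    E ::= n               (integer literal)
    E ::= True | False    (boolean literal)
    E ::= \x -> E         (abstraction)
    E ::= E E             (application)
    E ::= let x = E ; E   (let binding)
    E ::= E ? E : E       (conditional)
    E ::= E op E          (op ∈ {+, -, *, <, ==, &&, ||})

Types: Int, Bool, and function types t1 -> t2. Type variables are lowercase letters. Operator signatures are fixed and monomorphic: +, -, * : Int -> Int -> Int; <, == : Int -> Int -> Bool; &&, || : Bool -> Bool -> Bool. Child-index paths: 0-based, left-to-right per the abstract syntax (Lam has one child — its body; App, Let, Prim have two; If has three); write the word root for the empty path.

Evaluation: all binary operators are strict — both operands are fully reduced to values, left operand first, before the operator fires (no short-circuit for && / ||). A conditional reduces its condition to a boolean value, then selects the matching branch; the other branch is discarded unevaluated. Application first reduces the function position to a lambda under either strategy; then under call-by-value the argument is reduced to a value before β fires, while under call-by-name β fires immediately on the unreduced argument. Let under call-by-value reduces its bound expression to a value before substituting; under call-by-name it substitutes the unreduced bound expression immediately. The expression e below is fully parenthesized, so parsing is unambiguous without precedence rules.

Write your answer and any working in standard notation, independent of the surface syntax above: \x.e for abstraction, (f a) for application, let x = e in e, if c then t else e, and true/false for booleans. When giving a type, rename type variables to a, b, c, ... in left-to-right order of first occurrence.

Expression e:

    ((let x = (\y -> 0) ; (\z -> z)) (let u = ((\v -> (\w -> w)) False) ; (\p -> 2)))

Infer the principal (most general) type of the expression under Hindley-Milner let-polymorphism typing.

Answer: a -> Int

Working:
\y._ : a -> Int
let x : forall. a -> Int
z : b
\z._ : b -> b
w : d
\w._ : d -> d
\v._ : c -> d -> d
  unify c -> d -> d ~ Bool -> e
  unify c ~ Bool
  unify d -> d ~ e
_ _ : d -> d
let u : forall. d -> d
\p._ : f -> Int
  unify b -> b ~ (f -> Int) -> g
  unify b ~ f -> Int
  unify f -> Int ~ g
_ _ : f -> Int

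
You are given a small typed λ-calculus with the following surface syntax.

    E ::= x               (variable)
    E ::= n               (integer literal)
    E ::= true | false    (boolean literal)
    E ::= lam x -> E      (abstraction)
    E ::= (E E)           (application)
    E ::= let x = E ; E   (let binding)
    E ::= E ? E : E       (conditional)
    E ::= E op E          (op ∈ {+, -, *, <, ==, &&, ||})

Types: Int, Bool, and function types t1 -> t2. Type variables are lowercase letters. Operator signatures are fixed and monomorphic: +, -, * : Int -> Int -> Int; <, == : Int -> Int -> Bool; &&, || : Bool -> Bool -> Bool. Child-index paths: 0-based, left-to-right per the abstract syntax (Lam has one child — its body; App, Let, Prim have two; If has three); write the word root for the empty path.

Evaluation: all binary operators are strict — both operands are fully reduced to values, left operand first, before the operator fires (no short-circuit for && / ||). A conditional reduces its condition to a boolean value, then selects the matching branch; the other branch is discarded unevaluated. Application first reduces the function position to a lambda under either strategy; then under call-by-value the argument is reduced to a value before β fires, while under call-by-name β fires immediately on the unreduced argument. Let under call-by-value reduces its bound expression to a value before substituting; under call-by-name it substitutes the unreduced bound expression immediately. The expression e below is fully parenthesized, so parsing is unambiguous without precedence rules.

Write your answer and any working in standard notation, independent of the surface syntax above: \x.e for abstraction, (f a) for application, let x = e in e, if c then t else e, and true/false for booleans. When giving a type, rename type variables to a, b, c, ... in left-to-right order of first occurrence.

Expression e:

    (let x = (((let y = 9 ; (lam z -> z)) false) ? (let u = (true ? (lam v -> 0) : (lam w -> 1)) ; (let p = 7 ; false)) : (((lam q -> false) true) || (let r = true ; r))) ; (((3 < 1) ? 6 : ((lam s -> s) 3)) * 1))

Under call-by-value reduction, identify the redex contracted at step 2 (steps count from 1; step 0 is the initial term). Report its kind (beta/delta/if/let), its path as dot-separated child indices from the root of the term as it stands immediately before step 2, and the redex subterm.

Answer: beta at 0.0 : ((\z.z) false)

Working:
step 0: (let x = (if ((let y = 9 in (\z.z)) false) then (let u = (if true then (\v.0) else (\w.1)) in (let p = 7 in false)) else (((\q.false) true) || (let r = true in r))) in ((if (3 < 1) then 6 else ((\s.s) 3)) * 1))
step 1: [let@0.0.0] (let x = (if ((\z.z) false) then (let u = (if true then (\v.0) else (\w.1)) in (let p = 7 in false)) else (((\q.false) true) || (let r = true in r))) in ((if (3 < 1) then 6 else ((\s.s) 3)) * 1))
step 2: [beta@0.0] (let x = (if false then (let u = (if true then (\v.0) else (\w.1)) in (let p = 7 in false)) else (((\q.false) true) || (let r = true in r))) in ((if (3 < 1) then 6 else ((\s.s) 3)) * 1))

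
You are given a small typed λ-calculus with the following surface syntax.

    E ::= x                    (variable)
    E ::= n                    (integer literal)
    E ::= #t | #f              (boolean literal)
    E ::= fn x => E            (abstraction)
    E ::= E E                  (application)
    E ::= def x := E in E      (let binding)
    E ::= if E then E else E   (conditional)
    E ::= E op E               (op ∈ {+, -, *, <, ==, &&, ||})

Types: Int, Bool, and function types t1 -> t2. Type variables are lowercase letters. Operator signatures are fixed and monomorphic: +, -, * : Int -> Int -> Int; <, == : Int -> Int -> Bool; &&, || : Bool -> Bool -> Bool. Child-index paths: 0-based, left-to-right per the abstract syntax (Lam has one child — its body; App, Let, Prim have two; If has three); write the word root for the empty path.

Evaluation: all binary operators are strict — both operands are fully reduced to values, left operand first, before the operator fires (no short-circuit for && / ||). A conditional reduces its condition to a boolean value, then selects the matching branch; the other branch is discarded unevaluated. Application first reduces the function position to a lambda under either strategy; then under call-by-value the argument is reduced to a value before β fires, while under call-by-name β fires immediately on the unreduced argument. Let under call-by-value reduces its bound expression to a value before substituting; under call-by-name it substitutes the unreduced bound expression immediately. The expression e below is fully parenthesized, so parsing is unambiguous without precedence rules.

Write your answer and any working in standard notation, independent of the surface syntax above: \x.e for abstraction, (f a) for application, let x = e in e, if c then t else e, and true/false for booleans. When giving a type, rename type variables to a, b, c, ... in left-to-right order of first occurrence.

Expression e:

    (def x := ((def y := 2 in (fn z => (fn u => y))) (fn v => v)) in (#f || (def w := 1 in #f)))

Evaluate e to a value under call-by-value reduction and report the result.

Answer: false

Derivation:
step 0: (let x = ((let y = 2 in (\z.(\u.y))) (\v.v)) in (false || (let w = 1 in false)))
step 1: [let@0.0] (let x = ((\z.(\u.2)) (\v.v)) in (false || (let w = 1 in false)))
step 2: [beta@0] (let x = (\u.2) in (false || (let w = 1 in false)))
step 3: [let@root] (false || (let w = 1 in false))
step 4: [let@1] (false || false)
step 5: [delta@root] false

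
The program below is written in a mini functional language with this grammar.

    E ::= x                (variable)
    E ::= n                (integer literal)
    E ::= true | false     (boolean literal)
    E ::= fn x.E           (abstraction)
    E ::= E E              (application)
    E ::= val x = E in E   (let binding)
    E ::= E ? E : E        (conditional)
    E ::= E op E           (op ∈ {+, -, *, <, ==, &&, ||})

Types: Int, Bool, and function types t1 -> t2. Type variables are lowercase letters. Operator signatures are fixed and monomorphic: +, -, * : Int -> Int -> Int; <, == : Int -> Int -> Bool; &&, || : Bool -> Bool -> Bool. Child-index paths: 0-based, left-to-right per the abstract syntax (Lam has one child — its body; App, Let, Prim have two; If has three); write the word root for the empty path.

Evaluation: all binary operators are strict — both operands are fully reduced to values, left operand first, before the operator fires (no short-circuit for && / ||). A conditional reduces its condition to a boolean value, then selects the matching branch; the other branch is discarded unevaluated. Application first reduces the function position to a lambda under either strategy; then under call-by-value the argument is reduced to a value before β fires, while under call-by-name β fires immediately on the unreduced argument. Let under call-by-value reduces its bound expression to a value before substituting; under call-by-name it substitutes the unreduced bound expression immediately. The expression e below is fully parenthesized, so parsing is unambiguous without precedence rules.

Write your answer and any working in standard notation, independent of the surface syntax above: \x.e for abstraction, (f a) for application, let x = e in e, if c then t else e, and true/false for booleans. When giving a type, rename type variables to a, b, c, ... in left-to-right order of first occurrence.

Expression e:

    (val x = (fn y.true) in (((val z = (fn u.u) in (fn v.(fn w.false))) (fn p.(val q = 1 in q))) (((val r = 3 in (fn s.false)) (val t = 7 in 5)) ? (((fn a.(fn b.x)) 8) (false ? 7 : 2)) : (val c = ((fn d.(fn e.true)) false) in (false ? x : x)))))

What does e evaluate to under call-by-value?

Derivation:
step 0: (let x = (\y.true) in (((let z = (\u.u) in (\v.(\w.false))) (\p.(let q = 1 in q))) (if ((let r = 3 in (\s.false)) (let t = 7 in 5)) then (((\a.(\b.x)) 8) (if false then 7 else 2)) else (let c = ((\d.(\e.true)) false) in (if false then x else x)))))
step 1: [let@root] (((let z = (\u.u) in (\v.(\w.false))) (\p.(let q = 1 in q))) (if ((let r = 3 in (\s.false)) (let t = 7 in 5)) then (((\a.(\b.(\y.true))) 8) (if false then 7 else 2)) else (let c = ((\d.(\e.true)) false) in (if false then (\y.true) else (\y.true)))))
step 2: [let@0.0] (((\v.(\w.false)) (\p.(let q = 1 in q))) (if ((let r = 3 in (\s.false)) (let t = 7 in 5)) then (((\a.(\b.(\y.true))) 8) (if false then 7 else 2)) else (let c = ((\d.(\e.true)) false) in (if false then (\y.true) else (\y.true)))))
step 3: [beta@0] ((\w.false) (if ((let r = 3 in (\s.false)) (let t = 7 in 5)) then (((\a.(\b.(\y.true))) 8) (if false then 7 else 2)) else (let c = ((\d.(\e.true)) false) in (if false then (\y.true) else (\y.true)))))
step 4: [let@1.0.0] ((\w.false) (if ((\s.false) (let t = 7 in 5)) then (((\a.(\b.(\y.true))) 8) (if false then 7 else 2)) else (let c = ((\d.(\e.true)) false) in (if false then (\y.true) else (\y.true)))))
step 5: [let@1.0.1] ((\w.false) (if ((\s.false) 5) then (((\a.(\b.(\y.true))) 8) (if false then 7 else 2)) else (let c = ((\d.(\e.true)) false) in (if false then (\y.true) else (\y.true)))))
step 6: [beta@1.0] ((\w.false) (if false then (((\a.(\b.(\y.true))) 8) (if false then 7 else 2)) else (let c = ((\d.(\e.true)) false) in (if false then (\y.true) else (\y.true)))))
step 7: [if@1] ((\w.false) (let c = ((\d.(\e.true)) false) in (if false then (\y.true) else (\y.true))))
step 8: [beta@1.0] ((\w.false) (let c = (\e.true) in (if false then (\y.true) else (\y.true))))
step 9: [let@1] ((\w.false) (if false then (\y.true) else (\y.true)))
step 10: [if@1] ((\w.false) (\y.true))
step 11: [beta@root] false

Answer: false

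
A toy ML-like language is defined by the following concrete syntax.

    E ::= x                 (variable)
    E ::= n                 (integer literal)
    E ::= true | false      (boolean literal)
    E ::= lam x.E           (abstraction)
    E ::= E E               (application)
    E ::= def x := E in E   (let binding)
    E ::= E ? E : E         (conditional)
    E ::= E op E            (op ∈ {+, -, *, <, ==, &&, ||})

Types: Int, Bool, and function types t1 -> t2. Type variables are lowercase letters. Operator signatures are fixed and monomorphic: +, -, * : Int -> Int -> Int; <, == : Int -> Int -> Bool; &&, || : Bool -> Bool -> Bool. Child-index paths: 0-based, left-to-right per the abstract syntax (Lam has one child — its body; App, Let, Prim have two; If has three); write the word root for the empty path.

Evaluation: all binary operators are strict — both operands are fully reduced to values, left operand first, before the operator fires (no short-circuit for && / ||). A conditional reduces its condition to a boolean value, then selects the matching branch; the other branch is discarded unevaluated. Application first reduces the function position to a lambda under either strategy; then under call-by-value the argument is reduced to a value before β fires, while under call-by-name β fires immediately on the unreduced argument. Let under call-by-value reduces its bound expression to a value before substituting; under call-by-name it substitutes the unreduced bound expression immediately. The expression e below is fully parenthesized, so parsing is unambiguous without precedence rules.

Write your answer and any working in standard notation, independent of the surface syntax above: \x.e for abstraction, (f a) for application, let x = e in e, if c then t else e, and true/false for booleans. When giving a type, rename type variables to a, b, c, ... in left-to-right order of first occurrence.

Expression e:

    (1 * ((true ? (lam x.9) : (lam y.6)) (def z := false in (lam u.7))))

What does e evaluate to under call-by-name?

Answer: 9

Trace:
step 0: (1 * ((if true then (\x.9) else (\y.6)) (let z = false in (\u.7))))
step 1: [if@1.0] (1 * ((\x.9) (let z = false in (\u.7))))
step 2: [beta@1] (1 * 9)
step 3: [delta@root] 9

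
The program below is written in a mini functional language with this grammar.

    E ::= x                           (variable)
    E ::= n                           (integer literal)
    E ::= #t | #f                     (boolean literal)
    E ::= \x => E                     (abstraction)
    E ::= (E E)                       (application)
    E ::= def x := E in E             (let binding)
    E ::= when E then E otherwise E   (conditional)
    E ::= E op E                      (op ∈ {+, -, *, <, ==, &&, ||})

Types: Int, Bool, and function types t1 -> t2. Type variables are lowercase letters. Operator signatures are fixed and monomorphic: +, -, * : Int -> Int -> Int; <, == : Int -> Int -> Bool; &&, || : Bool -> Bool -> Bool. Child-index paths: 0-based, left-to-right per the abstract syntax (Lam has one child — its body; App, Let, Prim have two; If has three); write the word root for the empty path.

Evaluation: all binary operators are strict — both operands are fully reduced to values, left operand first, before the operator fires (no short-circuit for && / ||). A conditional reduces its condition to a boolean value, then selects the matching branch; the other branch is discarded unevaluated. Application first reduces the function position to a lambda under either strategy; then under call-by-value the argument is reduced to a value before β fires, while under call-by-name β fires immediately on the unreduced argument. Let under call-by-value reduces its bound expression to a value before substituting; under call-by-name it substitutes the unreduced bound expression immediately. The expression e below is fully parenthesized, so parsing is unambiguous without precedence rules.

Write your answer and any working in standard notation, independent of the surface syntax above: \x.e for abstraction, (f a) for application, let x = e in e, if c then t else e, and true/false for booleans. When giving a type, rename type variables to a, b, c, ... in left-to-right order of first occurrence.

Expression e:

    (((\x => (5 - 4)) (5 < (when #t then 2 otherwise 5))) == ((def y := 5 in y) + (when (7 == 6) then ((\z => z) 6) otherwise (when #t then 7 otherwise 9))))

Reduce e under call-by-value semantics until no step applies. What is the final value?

Trace:
step 0: (((\x.(5 - 4)) (5 < (if true then 2 else 5))) == ((let y = 5 in y) + (if (7 == 6) then ((\z.z) 6) else (if true then 7 else 9))))
step 1: [if@0.1.1] (((\x.(5 - 4)) (5 < 2)) == ((let y = 5 in y) + (if (7 == 6) then ((\z.z) 6) else (if true then 7 else 9))))
step 2: [delta@0.1] (((\x.(5 - 4)) false) == ((let y = 5 in y) + (if (7 == 6) then ((\z.z) 6) else (if true then 7 else 9))))
step 3: [beta@0] ((5 - 4) == ((let y = 5 in y) + (if (7 == 6) then ((\z.z) 6) else (if true then 7 else 9))))
step 4: [delta@0] (1 == ((let y = 5 in y) + (if (7 == 6) then ((\z.z) 6) else (if true then 7 else 9))))
step 5: [let@1.0] (1 == (5 + (if (7 == 6) then ((\z.z) 6) else (if true then 7 else 9))))
step 6: [delta@1.1.0] (1 == (5 + (if false then ((\z.z) 6) else (if true then 7 else 9))))
step 7: [if@1.1] (1 == (5 + (if true then 7 else 9)))
step 8: [if@1.1] (1 == (5 + 7))
step 9: [delta@1] (1 == 12)
step 10: [delta@root] false

Answer: false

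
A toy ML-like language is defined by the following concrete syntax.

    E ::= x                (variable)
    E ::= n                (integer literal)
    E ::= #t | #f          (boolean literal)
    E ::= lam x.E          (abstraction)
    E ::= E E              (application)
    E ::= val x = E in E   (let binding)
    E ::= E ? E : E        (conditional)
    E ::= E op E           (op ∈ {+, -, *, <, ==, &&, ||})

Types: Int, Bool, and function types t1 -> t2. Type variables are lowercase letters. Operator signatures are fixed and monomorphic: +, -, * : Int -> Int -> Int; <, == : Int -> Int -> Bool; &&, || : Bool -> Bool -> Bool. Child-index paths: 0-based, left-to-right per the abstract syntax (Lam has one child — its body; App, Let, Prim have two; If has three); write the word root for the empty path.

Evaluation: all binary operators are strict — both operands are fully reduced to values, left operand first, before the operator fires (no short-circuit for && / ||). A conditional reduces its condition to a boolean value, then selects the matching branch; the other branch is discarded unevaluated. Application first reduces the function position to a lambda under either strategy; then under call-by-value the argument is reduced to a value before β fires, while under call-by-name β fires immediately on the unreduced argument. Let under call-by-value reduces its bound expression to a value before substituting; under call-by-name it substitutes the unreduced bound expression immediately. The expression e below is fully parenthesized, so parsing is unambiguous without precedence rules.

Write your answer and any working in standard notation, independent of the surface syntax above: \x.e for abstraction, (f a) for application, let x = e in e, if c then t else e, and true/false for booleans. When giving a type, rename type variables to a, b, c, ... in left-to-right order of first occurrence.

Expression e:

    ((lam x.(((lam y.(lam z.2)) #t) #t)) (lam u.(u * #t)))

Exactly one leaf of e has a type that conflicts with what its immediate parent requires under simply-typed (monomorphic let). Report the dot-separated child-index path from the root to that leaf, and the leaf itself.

Trace:
\z._ : c -> Int
\y._ : b -> c -> Int
  unify b -> c -> Int ~ Bool -> d
  unify b ~ Bool
  unify c -> Int ~ d
_ _ : c -> Int
  unify c -> Int ~ Bool -> e
  unify c ~ Bool
  unify Int ~ e
_ _ : Int
\x._ : a -> Int
u : f
  unify f ~ Int
  unify Bool ~ Int
  FAIL: mismatch Bool ~ Int

Answer: 1.0.1 : true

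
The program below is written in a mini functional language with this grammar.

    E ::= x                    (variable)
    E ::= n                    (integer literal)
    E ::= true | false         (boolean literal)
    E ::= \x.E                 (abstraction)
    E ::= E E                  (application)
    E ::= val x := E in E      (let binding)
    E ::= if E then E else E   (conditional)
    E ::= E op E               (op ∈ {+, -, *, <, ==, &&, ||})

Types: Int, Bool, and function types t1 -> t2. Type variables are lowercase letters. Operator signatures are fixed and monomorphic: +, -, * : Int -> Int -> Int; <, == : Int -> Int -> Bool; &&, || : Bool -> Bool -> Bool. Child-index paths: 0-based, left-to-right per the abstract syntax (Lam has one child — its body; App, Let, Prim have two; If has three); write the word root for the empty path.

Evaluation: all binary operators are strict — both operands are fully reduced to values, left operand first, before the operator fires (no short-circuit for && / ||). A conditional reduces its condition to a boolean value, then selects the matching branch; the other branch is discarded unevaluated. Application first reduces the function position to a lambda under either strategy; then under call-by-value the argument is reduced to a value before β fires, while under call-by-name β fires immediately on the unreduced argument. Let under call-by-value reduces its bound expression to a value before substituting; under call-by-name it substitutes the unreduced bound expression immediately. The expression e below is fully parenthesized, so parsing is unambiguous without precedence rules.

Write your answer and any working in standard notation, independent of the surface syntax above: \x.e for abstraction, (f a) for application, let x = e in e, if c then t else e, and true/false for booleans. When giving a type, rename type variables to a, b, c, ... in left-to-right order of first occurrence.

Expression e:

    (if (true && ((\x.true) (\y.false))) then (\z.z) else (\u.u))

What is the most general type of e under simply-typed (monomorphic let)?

Answer: a -> a

Trace:
  unify Bool ~ Bool
\x._ : a -> Bool
\y._ : b -> Bool
  unify a -> Bool ~ (b -> Bool) -> c
  unify a ~ b -> Bool
  unify Bool ~ c
_ _ : Bool
  unify Bool ~ Bool
  unify Bool ~ Bool
z : d
\z._ : d -> d
u : e
\u._ : e -> e
  unify d -> d ~ e -> e
  unify d ~ e
  unify e ~ e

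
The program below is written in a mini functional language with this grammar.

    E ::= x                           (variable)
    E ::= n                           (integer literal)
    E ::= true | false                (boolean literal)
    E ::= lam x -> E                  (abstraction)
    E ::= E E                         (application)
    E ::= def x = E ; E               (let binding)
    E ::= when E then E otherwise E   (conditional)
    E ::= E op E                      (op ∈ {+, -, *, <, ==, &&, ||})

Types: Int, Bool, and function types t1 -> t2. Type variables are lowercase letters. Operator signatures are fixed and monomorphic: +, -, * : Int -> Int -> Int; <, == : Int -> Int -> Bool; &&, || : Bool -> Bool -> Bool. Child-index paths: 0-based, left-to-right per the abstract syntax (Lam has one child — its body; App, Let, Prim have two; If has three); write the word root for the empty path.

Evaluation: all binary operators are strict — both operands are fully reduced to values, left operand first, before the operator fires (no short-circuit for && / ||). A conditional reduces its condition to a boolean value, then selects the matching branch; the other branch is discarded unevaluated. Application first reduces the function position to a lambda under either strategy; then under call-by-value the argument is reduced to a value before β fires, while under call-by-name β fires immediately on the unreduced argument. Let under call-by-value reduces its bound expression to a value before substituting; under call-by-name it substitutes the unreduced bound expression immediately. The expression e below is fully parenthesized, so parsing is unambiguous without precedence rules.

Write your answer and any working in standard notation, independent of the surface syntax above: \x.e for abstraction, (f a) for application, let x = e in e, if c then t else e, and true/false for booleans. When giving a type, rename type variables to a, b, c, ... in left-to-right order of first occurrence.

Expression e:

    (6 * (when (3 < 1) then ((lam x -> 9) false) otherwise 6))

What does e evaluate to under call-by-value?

Answer: 36

Derivation:
step 0: (6 * (if (3 < 1) then ((\x.9) false) else 6))
step 1: [delta@1.0] (6 * (if false then ((\x.9) false) else 6))
step 2: [if@1] (6 * 6)
step 3: [delta@root] 36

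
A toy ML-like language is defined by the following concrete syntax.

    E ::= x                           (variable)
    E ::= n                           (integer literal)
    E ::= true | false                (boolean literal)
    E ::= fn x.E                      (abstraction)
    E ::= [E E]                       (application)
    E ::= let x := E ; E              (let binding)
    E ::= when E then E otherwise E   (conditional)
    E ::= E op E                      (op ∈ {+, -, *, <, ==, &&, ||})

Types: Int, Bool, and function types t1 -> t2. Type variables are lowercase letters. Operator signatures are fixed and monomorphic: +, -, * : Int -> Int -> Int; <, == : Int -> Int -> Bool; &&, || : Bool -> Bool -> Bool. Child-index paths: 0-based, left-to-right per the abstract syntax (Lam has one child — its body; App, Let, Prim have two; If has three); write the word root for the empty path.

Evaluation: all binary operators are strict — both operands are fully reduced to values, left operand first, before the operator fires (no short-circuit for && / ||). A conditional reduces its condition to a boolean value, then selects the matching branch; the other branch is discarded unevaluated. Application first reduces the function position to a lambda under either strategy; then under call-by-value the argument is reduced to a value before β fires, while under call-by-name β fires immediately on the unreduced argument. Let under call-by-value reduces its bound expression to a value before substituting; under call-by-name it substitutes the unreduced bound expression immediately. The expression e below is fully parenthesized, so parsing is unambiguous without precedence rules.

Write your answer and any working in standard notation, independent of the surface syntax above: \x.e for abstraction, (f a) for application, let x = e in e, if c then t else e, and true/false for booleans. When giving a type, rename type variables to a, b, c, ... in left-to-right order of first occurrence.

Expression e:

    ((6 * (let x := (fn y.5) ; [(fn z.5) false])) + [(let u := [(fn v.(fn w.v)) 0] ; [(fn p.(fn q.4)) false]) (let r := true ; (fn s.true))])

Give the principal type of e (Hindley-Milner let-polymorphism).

Answer: Int

Trace:
  unify Int ~ Int
\y._ : a -> Int
let x : forall. a -> Int
\z._ : b -> Int
  unify b -> Int ~ Bool -> c
  unify b ~ Bool
  unify Int ~ c
_ _ : Int
  unify Int ~ Int
  unify Int ~ Int
v : d
\w._ : e -> d
\v._ : d -> e -> d
  unify d -> e -> d ~ Int -> f
  unify d ~ Int
  unify e -> Int ~ f
_ _ : e -> Int
let u : forall. e -> Int
\q._ : h -> Int
\p._ : g -> h -> Int
  unify g -> h -> Int ~ Bool -> i
  unify g ~ Bool
  unify h -> Int ~ i
_ _ : h -> Int
let r : Bool
\s._ : j -> Bool
  unify h -> Int ~ (j -> Bool) -> k
  unify h ~ j -> Bool
  unify Int ~ k
_ _ : Int
  unify Int ~ Int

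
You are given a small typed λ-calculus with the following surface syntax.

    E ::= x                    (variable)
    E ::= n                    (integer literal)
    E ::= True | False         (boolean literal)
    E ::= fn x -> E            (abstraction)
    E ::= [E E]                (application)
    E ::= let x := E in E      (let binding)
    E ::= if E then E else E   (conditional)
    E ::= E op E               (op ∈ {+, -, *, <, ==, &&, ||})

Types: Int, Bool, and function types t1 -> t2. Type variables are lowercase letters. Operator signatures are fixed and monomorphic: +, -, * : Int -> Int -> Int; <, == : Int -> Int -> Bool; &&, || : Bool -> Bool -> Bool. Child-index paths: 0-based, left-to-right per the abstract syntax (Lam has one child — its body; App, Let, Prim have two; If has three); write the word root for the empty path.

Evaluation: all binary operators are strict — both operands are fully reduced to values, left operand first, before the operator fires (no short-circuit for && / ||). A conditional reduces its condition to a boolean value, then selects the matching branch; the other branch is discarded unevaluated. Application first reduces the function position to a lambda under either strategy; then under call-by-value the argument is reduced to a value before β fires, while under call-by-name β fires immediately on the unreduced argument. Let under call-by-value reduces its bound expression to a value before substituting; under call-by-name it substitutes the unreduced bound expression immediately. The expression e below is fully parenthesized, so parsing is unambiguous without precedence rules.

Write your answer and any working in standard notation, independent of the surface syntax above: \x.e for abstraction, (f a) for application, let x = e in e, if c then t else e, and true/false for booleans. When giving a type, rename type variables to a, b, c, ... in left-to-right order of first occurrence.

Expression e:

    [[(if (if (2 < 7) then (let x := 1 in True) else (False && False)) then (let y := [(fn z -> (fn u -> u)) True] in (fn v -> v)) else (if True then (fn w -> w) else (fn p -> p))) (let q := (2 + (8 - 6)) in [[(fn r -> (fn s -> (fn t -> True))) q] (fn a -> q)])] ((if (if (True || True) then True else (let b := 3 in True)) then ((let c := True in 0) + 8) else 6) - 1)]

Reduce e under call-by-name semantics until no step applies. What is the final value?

Derivation:
step 0: (((if (if (2 < 7) then (let x = 1 in true) else (false && false)) then (let y = ((\z.(\u.u)) true) in (\v.v)) else (if true then (\w.w) else (\p.p))) (let q = (2 + (8 - 6)) in (((\r.(\s.(\t.true))) q) (\a.q)))) ((if (if (true || true) then true else (let b = 3 in true)) then ((let c = true in 0) + 8) else 6) - 1))
step 1: [delta@0.0.0.0] (((if (if true then (let x = 1 in true) else (false && false)) then (let y = ((\z.(\u.u)) true) in (\v.v)) else (if true then (\w.w) else (\p.p))) (let q = (2 + (8 - 6)) in (((\r.(\s.(\t.true))) q) (\a.q)))) ((if (if (true || true) then true else (let b = 3 in true)) then ((let c = true in 0) + 8) else 6) - 1))
step 2: [if@0.0.0] (((if (let x = 1 in true) then (let y = ((\z.(\u.u)) true) in (\v.v)) else (if true then (\w.w) else (\p.p))) (let q = (2 + (8 - 6)) in (((\r.(\s.(\t.true))) q) (\a.q)))) ((if (if (true || true) then true else (let b = 3 in true)) then ((let c = true in 0) + 8) else 6) - 1))
step 3: [let@0.0.0] (((if true then (let y = ((\z.(\u.u)) true) in (\v.v)) else (if true then (\w.w) else (\p.p))) (let q = (2 + (8 - 6)) in (((\r.(\s.(\t.true))) q) (\a.q)))) ((if (if (true || true) then true else (let b = 3 in true)) then ((let c = true in 0) + 8) else 6) - 1))
step 4: [if@0.0] (((let y = ((\z.(\u.u)) true) in (\v.v)) (let q = (2 + (8 - 6)) in (((\r.(\s.(\t.true))) q) (\a.q)))) ((if (if (true || true) then true else (let b = 3 in true)) then ((let c = true in 0) + 8) else 6) - 1))
step 5: [let@0.0] (((\v.v) (let q = (2 + (8 - 6)) in (((\r.(\s.(\t.true))) q) (\a.q)))) ((if (if (true || true) then true else (let b = 3 in true)) then ((let c = true in 0) + 8) else 6) - 1))
step 6: [beta@0] ((let q = (2 + (8 - 6)) in (((\r.(\s.(\t.true))) q) (\a.q))) ((if (if (true || true) then true else (let b = 3 in true)) then ((let c = true in 0) + 8) else 6) - 1))
step 7: [let@0] ((((\r.(\s.(\t.true))) (2 + (8 - 6))) (\a.(2 + (8 - 6)))) ((if (if (true || true) then true else (let b = 3 in true)) then ((let c = true in 0) + 8) else 6) - 1))
step 8: [beta@0.0] (((\s.(\t.true)) (\a.(2 + (8 - 6)))) ((if (if (true || true) then true else (let b = 3 in true)) then ((let c = true in 0) + 8) else 6) - 1))
step 9: [beta@0] ((\t.true) ((if (if (true || true) then true else (let b = 3 in true)) then ((let c = true in 0) + 8) else 6) - 1))
step 10: [beta@root] true

Answer: true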